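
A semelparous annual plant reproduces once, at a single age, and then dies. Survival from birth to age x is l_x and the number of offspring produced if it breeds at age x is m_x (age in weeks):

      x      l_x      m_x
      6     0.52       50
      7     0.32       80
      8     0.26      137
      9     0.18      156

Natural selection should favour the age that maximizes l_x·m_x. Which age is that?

8

Expected offspring if breeding at age x = l_x × m_x:
  age 6: 0.52 × 50 = 26.000
  age 7: 0.32 × 80 = 25.600
  age 8: 0.26 × 137 = 35.620
  age 9: 0.18 × 156 = 28.080
Maximum at age 8 (35.620).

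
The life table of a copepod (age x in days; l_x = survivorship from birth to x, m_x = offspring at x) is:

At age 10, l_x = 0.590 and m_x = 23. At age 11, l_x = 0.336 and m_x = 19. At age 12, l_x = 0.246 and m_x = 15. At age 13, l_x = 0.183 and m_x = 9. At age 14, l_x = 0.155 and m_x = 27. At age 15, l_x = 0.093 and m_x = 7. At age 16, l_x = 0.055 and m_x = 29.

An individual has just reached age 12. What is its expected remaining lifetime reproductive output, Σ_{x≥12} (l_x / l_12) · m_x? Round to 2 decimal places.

l_12 = 0.246. Conditional survival from age 12 to x is l_x / l_12.
  x=12: (0.246/0.246) × 15 = 15.0000
  x=13: (0.183/0.246) × 9 = 6.6951
  x=14: (0.155/0.246) × 27 = 17.0122
  x=15: (0.093/0.246) × 7 = 2.6463
  x=16: (0.055/0.246) × 29 = 6.4837
Sum = 15.0000 + 6.6951 + 17.0122 + 2.6463 + 6.4837 = 47.8374

47.84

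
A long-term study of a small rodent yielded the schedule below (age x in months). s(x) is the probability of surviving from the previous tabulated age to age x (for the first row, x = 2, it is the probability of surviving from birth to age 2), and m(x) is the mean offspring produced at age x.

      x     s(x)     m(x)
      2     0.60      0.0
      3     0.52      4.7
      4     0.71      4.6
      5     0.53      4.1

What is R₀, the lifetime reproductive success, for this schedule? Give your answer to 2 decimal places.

2.97

Survivorship from birth: l_x = s_2·s_3·…·s_x.
  l_2 = 0.60000
  l_3 = 0.31200
  l_4 = 0.22152
  l_5 = 0.11741
R₀ = Σ l_x m(x):
  age 2: 0.60000 × 0.0 = 0.0000
  age 3: 0.31200 × 4.7 = 1.4664
  age 4: 0.22152 × 4.6 = 1.0190
  age 5: 0.11741 × 4.1 = 0.4814
R₀ = 0.0000 + 1.4664 + 1.0190 + 0.4814 = 2.9668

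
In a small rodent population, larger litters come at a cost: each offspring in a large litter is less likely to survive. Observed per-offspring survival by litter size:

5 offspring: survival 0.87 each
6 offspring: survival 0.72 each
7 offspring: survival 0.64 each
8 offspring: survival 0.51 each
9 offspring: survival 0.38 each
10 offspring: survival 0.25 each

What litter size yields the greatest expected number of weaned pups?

7

Expected weaned pups = c × s(c):
  c=5: 5 × 0.87 = 4.350
  c=6: 6 × 0.72 = 4.320
  c=7: 7 × 0.64 = 4.480
  c=8: 8 × 0.51 = 4.080
  c=9: 9 × 0.38 = 3.420
  c=10: 10 × 0.25 = 2.500
Maximum at c = 7 (4.480 weaned pups).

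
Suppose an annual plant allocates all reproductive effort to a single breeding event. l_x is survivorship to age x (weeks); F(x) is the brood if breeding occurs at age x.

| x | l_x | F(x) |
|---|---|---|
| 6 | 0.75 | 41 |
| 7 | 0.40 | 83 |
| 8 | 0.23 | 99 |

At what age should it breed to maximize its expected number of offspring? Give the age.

Expected offspring if breeding at age x = l_x × F(x):
  age 6: 0.75 × 41 = 30.750
  age 7: 0.40 × 83 = 33.200
  age 8: 0.23 × 99 = 22.770
Maximum at age 7 (33.200).

7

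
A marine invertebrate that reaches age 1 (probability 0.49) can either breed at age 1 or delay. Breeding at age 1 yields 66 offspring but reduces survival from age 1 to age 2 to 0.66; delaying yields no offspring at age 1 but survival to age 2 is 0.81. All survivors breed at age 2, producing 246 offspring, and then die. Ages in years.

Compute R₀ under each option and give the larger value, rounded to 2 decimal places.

breed at age 1: R₀ = 0.49 × (66 + 0.66 × 246) = 0.49 × 228.3600 = 111.8964
delay to age 2: R₀ = 0.49 × (0.81 × 246) = 0.49 × 199.2600 = 97.6374
Higher: breed at age 1 (111.8964).

111.90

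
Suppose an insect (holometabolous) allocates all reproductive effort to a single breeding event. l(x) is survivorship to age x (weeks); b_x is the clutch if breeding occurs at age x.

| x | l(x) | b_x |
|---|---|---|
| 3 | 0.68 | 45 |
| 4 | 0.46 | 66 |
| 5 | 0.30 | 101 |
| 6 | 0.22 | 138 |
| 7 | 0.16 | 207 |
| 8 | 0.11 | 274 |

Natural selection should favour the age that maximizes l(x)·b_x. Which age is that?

Expected offspring if breeding at age x = l(x) × b_x:
  age 3: 0.68 × 45 = 30.600
  age 4: 0.46 × 66 = 30.360
  age 5: 0.30 × 101 = 30.300
  age 6: 0.22 × 138 = 30.360
  age 7: 0.16 × 207 = 33.120
  age 8: 0.11 × 274 = 30.140
Maximum at age 7 (33.120).

7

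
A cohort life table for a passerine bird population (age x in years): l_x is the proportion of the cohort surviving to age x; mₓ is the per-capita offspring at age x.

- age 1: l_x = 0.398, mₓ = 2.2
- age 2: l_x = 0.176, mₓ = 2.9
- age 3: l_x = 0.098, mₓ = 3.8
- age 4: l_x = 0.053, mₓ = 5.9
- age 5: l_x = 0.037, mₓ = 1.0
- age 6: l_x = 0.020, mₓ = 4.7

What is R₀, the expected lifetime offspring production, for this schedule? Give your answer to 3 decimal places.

2.202

R₀ = Σ l_x mₓ:
  age 1: 0.398 × 2.2 = 0.8756
  age 2: 0.176 × 2.9 = 0.5104
  age 3: 0.098 × 3.8 = 0.3724
  age 4: 0.053 × 5.9 = 0.3127
  age 5: 0.037 × 1.0 = 0.0370
  age 6: 0.020 × 4.7 = 0.0940
R₀ = 0.8756 + 0.5104 + 0.3724 + 0.3127 + 0.0370 + 0.0940 = 2.2021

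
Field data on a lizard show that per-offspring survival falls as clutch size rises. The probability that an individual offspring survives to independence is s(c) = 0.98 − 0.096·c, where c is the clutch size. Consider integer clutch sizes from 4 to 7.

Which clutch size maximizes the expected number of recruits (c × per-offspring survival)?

5

Expected recruits = c × s(c):
  c=4: 4 × 0.596 = 2.384
  c=5: 5 × 0.500 = 2.500
  c=6: 6 × 0.404 = 2.424
  c=7: 7 × 0.308 = 2.156
Maximum at c = 5 (2.500 recruits).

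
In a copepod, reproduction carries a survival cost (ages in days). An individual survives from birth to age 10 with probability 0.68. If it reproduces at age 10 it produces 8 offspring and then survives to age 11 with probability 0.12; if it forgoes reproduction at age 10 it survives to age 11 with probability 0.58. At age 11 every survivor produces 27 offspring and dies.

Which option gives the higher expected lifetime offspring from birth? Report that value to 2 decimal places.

breed at age 10: R₀ = 0.68 × (8 + 0.12 × 27) = 0.68 × 11.2400 = 7.6432
delay to age 11: R₀ = 0.68 × (0.58 × 27) = 0.68 × 15.6600 = 10.6488
Higher: delay to age 11 (10.6488).

10.65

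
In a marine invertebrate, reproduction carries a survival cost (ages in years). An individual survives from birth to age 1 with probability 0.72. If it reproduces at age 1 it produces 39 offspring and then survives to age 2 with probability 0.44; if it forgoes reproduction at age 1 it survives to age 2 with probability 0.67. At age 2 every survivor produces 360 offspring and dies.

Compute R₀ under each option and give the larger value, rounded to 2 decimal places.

breed at age 1: R₀ = 0.72 × (39 + 0.44 × 360) = 0.72 × 197.4000 = 142.1280
delay to age 2: R₀ = 0.72 × (0.67 × 360) = 0.72 × 241.2000 = 173.6640
Higher: delay to age 2 (173.6640).

173.66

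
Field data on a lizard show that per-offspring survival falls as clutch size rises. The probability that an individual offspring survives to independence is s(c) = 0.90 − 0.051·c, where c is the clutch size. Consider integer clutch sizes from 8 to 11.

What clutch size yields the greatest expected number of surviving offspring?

9

Expected surviving offspring = c × s(c):
  c=8: 8 × 0.492 = 3.936
  c=9: 9 × 0.441 = 3.969
  c=10: 10 × 0.390 = 3.900
  c=11: 11 × 0.339 = 3.729
Maximum at c = 9 (3.969 surviving offspring).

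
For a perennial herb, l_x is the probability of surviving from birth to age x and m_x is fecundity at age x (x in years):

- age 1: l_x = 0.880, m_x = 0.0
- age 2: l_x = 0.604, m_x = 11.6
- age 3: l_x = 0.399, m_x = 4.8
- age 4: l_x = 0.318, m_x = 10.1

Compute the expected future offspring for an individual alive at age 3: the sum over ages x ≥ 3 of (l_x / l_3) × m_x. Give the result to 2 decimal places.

12.85

l_3 = 0.399. Conditional survival from age 3 to x is l_x / l_3.
  x=3: (0.399/0.399) × 4.8 = 4.8000
  x=4: (0.318/0.399) × 10.1 = 8.0496
Sum = 4.8000 + 8.0496 = 12.8496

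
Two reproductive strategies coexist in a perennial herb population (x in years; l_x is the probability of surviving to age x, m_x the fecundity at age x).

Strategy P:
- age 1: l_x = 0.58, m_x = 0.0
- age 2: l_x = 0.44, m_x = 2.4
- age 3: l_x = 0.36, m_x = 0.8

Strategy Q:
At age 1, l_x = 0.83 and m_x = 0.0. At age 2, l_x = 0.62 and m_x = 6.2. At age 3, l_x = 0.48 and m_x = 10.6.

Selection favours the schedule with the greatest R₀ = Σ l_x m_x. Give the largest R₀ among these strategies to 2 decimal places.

8.93

Strategy P: R₀ = 0.58×0.0 + 0.44×2.4 + 0.36×0.8 = 1.3440
Strategy Q: R₀ = 0.83×0.0 + 0.62×6.2 + 0.48×10.6 = 8.9320
Highest R₀: strategy Q with 8.9320.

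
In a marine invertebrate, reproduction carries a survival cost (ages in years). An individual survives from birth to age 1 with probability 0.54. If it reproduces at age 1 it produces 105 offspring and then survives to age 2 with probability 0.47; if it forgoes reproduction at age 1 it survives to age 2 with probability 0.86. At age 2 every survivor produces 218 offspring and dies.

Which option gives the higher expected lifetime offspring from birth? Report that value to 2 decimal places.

112.03

breed at age 1: R₀ = 0.54 × (105 + 0.47 × 218) = 0.54 × 207.4600 = 112.0284
delay to age 2: R₀ = 0.54 × (0.86 × 218) = 0.54 × 187.4800 = 101.2392
Higher: breed at age 1 (112.0284).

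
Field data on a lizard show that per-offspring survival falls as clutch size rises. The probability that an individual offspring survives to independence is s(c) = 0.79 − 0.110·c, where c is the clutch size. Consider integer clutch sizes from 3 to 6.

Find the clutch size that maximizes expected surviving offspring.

Expected surviving offspring = c × s(c):
  c=3: 3 × 0.460 = 1.380
  c=4: 4 × 0.350 = 1.400
  c=5: 5 × 0.240 = 1.200
  c=6: 6 × 0.130 = 0.780
Maximum at c = 4 (1.400 surviving offspring).

4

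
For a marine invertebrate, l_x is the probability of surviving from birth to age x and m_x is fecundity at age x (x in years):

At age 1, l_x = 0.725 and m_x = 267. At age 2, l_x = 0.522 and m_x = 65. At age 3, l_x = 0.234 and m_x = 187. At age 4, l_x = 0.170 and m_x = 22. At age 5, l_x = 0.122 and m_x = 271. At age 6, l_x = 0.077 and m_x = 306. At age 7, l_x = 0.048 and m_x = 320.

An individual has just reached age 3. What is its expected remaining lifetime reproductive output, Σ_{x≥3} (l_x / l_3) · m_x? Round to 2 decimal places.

510.61

l_3 = 0.234. Conditional survival from age 3 to x is l_x / l_3.
  x=3: (0.234/0.234) × 187 = 187.0000
  x=4: (0.170/0.234) × 22 = 15.9829
  x=5: (0.122/0.234) × 271 = 141.2906
  x=6: (0.077/0.234) × 306 = 100.6923
  x=7: (0.048/0.234) × 320 = 65.6410
Sum = 187.0000 + 15.9829 + 141.2906 + 100.6923 + 65.6410 = 510.6068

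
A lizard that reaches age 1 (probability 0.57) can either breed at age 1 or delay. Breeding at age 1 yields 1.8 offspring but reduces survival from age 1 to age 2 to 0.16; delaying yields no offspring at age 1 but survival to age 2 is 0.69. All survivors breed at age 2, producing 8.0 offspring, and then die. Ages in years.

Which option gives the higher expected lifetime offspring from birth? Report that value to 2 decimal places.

breed at age 1: R₀ = 0.57 × (1.8 + 0.16 × 8.0) = 0.57 × 3.0800 = 1.7556
delay to age 2: R₀ = 0.57 × (0.69 × 8.0) = 0.57 × 5.5200 = 3.1464
Higher: delay to age 2 (3.1464).

3.15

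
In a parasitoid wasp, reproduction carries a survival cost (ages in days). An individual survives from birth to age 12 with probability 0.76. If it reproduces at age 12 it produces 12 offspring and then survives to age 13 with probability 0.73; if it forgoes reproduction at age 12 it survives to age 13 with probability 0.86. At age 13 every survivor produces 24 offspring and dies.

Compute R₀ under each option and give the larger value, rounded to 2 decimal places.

breed at age 12: R₀ = 0.76 × (12 + 0.73 × 24) = 0.76 × 29.5200 = 22.4352
delay to age 13: R₀ = 0.76 × (0.86 × 24) = 0.76 × 20.6400 = 15.6864
Higher: breed at age 12 (22.4352).

22.44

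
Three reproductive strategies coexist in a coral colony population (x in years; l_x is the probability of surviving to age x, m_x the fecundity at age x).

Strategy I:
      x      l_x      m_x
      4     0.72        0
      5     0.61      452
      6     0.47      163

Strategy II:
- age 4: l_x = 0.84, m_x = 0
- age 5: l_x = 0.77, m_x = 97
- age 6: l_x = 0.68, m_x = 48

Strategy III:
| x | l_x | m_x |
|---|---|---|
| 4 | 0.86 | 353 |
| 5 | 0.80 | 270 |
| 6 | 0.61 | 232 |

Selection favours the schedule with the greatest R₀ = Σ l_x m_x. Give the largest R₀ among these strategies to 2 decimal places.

661.10

Strategy I: R₀ = 0.72×0 + 0.61×452 + 0.47×163 = 352.3300
Strategy II: R₀ = 0.84×0 + 0.77×97 + 0.68×48 = 107.3300
Strategy III: R₀ = 0.86×353 + 0.80×270 + 0.61×232 = 661.1000
Highest R₀: strategy III with 661.1000.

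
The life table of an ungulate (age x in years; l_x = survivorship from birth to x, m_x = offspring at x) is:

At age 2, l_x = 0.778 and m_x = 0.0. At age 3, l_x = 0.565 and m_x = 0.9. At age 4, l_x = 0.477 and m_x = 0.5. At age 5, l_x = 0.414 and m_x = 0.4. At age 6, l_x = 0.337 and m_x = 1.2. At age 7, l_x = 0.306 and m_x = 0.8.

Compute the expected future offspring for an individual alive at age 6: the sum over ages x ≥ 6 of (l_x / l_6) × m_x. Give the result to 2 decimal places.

l_6 = 0.337. Conditional survival from age 6 to x is l_x / l_6.
  x=6: (0.337/0.337) × 1.2 = 1.2000
  x=7: (0.306/0.337) × 0.8 = 0.7264
Sum = 1.2000 + 0.7264 = 1.9264

1.93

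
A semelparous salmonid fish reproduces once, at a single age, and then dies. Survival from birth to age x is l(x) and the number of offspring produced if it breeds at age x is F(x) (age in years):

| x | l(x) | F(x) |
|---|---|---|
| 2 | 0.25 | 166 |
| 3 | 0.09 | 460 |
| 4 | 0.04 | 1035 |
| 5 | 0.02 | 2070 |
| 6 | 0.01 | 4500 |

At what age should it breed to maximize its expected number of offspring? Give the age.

6

Expected offspring if breeding at age x = l(x) × F(x):
  age 2: 0.25 × 166 = 41.500
  age 3: 0.09 × 460 = 41.400
  age 4: 0.04 × 1035 = 41.400
  age 5: 0.02 × 2070 = 41.400
  age 6: 0.01 × 4500 = 45.000
Maximum at age 6 (45.000).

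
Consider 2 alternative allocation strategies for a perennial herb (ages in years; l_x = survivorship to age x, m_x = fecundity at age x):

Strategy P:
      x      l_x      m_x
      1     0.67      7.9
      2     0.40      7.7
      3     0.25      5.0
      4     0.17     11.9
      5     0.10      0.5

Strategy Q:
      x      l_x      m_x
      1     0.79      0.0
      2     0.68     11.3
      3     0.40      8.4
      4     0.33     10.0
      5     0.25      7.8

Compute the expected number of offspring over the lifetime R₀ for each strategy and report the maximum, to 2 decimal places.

Strategy P: R₀ = 0.67×7.9 + 0.40×7.7 + 0.25×5.0 + 0.17×11.9 + 0.10×0.5 = 11.6960
Strategy Q: R₀ = 0.79×0.0 + 0.68×11.3 + 0.40×8.4 + 0.33×10.0 + 0.25×7.8 = 16.2940
Highest R₀: strategy Q with 16.2940.

16.29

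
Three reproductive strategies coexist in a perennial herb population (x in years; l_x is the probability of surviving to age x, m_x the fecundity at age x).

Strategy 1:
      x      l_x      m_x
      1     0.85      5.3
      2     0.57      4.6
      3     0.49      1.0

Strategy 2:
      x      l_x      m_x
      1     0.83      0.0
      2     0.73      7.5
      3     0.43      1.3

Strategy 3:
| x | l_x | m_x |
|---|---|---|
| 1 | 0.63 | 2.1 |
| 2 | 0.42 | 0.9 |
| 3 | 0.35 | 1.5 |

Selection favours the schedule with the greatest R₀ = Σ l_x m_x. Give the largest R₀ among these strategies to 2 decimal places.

7.62

Strategy 1: R₀ = 0.85×5.3 + 0.57×4.6 + 0.49×1.0 = 7.6170
Strategy 2: R₀ = 0.83×0.0 + 0.73×7.5 + 0.43×1.3 = 6.0340
Strategy 3: R₀ = 0.63×2.1 + 0.42×0.9 + 0.35×1.5 = 2.2260
Highest R₀: strategy 1 with 7.6170.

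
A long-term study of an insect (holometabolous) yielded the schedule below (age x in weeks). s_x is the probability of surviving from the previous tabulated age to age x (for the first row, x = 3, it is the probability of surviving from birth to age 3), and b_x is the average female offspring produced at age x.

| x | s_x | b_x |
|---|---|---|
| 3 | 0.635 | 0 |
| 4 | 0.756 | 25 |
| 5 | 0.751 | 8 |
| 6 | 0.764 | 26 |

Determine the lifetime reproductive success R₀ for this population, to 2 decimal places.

Survivorship from birth: l_x = s_3·s_4·…·s_x.
  l_3 = 0.63500
  l_4 = 0.48006
  l_5 = 0.36053
  l_6 = 0.27544
R₀ = Σ l_x b_x:
  age 3: 0.63500 × 0 = 0.0000
  age 4: 0.48006 × 25 = 12.0015
  age 5: 0.36053 × 8 = 2.8842
  age 6: 0.27544 × 26 = 7.1614
R₀ = 0.0000 + 12.0015 + 2.8842 + 7.1614 = 22.0472

22.05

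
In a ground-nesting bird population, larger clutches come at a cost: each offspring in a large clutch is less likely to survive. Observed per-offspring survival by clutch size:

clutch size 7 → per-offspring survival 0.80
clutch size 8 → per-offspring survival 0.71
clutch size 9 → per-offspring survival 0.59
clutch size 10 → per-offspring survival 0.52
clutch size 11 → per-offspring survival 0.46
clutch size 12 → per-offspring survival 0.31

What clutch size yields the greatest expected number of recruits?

8

Expected recruits = c × s(c):
  c=7: 7 × 0.80 = 5.600
  c=8: 8 × 0.71 = 5.680
  c=9: 9 × 0.59 = 5.310
  c=10: 10 × 0.52 = 5.200
  c=11: 11 × 0.46 = 5.060
  c=12: 12 × 0.31 = 3.720
Maximum at c = 8 (5.680 recruits).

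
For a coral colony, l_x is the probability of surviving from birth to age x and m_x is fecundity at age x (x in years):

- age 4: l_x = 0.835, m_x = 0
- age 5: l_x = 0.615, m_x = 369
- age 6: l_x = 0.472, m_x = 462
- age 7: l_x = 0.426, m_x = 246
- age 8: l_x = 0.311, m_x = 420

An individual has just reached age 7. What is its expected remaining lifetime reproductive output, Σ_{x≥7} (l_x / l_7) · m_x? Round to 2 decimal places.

552.62

l_7 = 0.426. Conditional survival from age 7 to x is l_x / l_7.
  x=7: (0.426/0.426) × 246 = 246.0000
  x=8: (0.311/0.426) × 420 = 306.6197
Sum = 246.0000 + 306.6197 = 552.6197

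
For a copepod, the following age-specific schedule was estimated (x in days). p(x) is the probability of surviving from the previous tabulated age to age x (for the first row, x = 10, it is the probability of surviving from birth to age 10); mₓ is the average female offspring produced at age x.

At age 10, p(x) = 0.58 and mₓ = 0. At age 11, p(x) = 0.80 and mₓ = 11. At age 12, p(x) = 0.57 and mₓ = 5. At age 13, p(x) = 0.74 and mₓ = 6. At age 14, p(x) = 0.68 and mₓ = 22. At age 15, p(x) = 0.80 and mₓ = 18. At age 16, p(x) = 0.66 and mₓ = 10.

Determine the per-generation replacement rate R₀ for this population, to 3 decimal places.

Survivorship from birth: l_x = p_10·p_11·…·p_x.
  l_10 = 0.58000
  l_11 = 0.46400
  l_12 = 0.26448
  l_13 = 0.19572
  l_14 = 0.13309
  l_15 = 0.10647
  l_16 = 0.07027
R₀ = Σ l_x mₓ:
  age 10: 0.58000 × 0 = 0.0000
  age 11: 0.46400 × 11 = 5.1040
  age 12: 0.26448 × 5 = 1.3224
  age 13: 0.19572 × 6 = 1.1743
  age 14: 0.13309 × 22 = 2.9280
  age 15: 0.10647 × 18 = 1.9165
  age 16: 0.07027 × 10 = 0.7027
R₀ = 0.0000 + 5.1040 + 1.3224 + 1.1743 + 2.9280 + 1.9165 + 0.7027 = 13.1479

13.148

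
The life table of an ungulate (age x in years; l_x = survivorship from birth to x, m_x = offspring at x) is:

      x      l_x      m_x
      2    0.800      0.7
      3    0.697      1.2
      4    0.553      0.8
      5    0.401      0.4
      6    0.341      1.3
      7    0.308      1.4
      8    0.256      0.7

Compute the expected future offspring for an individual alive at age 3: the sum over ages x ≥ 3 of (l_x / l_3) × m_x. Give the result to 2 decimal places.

3.58

l_3 = 0.697. Conditional survival from age 3 to x is l_x / l_3.
  x=3: (0.697/0.697) × 1.2 = 1.2000
  x=4: (0.553/0.697) × 0.8 = 0.6347
  x=5: (0.401/0.697) × 0.4 = 0.2301
  x=6: (0.341/0.697) × 1.3 = 0.6360
  x=7: (0.308/0.697) × 1.4 = 0.6187
  x=8: (0.256/0.697) × 0.7 = 0.2571
Sum = 1.2000 + 0.6347 + 0.2301 + 0.6360 + 0.6187 + 0.2571 = 3.5766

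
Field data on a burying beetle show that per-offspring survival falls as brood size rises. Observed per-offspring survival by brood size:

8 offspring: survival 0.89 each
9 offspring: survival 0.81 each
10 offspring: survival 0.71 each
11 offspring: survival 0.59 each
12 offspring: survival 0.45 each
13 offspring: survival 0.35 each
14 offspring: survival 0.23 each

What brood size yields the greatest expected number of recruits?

9

Expected recruits = c × s(c):
  c=8: 8 × 0.89 = 7.120
  c=9: 9 × 0.81 = 7.290
  c=10: 10 × 0.71 = 7.100
  c=11: 11 × 0.59 = 6.490
  c=12: 12 × 0.45 = 5.400
  c=13: 13 × 0.35 = 4.550
  c=14: 14 × 0.23 = 3.220
Maximum at c = 9 (7.290 recruits).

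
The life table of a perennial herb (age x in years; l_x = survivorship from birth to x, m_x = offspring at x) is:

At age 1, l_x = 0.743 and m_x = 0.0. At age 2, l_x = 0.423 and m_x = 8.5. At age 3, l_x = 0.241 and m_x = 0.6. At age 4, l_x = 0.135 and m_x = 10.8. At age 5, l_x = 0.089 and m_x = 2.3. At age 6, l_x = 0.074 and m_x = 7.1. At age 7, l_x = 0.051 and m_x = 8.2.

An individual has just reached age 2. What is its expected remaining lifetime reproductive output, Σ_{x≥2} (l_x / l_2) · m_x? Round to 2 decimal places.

15.00

l_2 = 0.423. Conditional survival from age 2 to x is l_x / l_2.
  x=2: (0.423/0.423) × 8.5 = 8.5000
  x=3: (0.241/0.423) × 0.6 = 0.3418
  x=4: (0.135/0.423) × 10.8 = 3.4468
  x=5: (0.089/0.423) × 2.3 = 0.4839
  x=6: (0.074/0.423) × 7.1 = 1.2421
  x=7: (0.051/0.423) × 8.2 = 0.9887
Sum = 8.5000 + 0.3418 + 3.4468 + 0.4839 + 1.2421 + 0.9887 = 15.0033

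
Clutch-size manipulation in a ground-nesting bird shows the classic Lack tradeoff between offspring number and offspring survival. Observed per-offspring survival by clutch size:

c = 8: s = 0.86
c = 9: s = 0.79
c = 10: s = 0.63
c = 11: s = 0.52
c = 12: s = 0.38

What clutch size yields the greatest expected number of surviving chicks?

9

Expected surviving chicks = c × s(c):
  c=8: 8 × 0.86 = 6.880
  c=9: 9 × 0.79 = 7.110
  c=10: 10 × 0.63 = 6.300
  c=11: 11 × 0.52 = 5.720
  c=12: 12 × 0.38 = 4.560
Maximum at c = 9 (7.110 surviving chicks).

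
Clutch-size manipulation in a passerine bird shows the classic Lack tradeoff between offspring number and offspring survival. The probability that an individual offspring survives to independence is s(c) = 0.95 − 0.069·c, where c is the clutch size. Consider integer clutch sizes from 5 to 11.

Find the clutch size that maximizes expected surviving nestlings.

7

Expected surviving nestlings = c × s(c):
  c=5: 5 × 0.605 = 3.025
  c=6: 6 × 0.536 = 3.216
  c=7: 7 × 0.467 = 3.269
  c=8: 8 × 0.398 = 3.184
  c=9: 9 × 0.329 = 2.961
  c=10: 10 × 0.260 = 2.600
  c=11: 11 × 0.191 = 2.101
Maximum at c = 7 (3.269 surviving nestlings).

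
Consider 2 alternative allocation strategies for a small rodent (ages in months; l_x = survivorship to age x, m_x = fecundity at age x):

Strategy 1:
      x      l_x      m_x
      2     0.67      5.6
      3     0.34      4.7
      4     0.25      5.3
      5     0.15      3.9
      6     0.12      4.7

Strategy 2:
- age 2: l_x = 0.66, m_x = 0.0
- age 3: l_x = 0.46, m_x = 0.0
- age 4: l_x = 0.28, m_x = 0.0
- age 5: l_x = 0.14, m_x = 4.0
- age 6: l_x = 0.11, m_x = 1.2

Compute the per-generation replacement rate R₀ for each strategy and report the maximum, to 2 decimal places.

Strategy 1: R₀ = 0.67×5.6 + 0.34×4.7 + 0.25×5.3 + 0.15×3.9 + 0.12×4.7 = 7.8240
Strategy 2: R₀ = 0.66×0.0 + 0.46×0.0 + 0.28×0.0 + 0.14×4.0 + 0.11×1.2 = 0.6920
Highest R₀: strategy 1 with 7.8240.

7.82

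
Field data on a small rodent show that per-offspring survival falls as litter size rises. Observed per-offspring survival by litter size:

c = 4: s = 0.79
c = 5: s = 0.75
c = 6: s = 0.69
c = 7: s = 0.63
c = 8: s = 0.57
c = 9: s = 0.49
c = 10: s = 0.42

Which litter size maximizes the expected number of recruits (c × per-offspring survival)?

8

Expected recruits = c × s(c):
  c=4: 4 × 0.79 = 3.160
  c=5: 5 × 0.75 = 3.750
  c=6: 6 × 0.69 = 4.140
  c=7: 7 × 0.63 = 4.410
  c=8: 8 × 0.57 = 4.560
  c=9: 9 × 0.49 = 4.410
  c=10: 10 × 0.42 = 4.200
Maximum at c = 8 (4.560 recruits).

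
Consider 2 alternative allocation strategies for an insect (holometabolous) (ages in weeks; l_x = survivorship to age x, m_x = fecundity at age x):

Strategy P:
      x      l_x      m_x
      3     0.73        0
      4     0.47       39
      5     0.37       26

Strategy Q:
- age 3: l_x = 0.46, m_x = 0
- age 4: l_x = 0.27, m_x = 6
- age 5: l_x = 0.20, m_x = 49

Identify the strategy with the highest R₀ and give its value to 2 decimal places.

Strategy P: R₀ = 0.73×0 + 0.47×39 + 0.37×26 = 27.9500
Strategy Q: R₀ = 0.46×0 + 0.27×6 + 0.20×49 = 11.4200
Highest R₀: strategy P with 27.9500.

27.95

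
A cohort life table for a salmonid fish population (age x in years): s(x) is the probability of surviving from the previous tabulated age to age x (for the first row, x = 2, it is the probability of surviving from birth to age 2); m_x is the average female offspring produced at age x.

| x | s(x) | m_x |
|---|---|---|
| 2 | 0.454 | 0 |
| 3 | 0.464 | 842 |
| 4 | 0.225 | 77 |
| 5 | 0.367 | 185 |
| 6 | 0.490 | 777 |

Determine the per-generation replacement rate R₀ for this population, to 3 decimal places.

190.863

Survivorship from birth: l_x = s_2·s_3·…·s_x.
  l_2 = 0.45400
  l_3 = 0.21066
  l_4 = 0.04740
  l_5 = 0.01739
  l_6 = 0.00852
R₀ = Σ l_x m_x:
  age 2: 0.45400 × 0 = 0.0000
  age 3: 0.21066 × 842 = 177.3757
  age 4: 0.04740 × 77 = 3.6498
  age 5: 0.01739 × 185 = 3.2171
  age 6: 0.00852 × 777 = 6.6200
R₀ = 0.0000 + 177.3757 + 3.6498 + 3.2171 + 6.6200 = 190.8627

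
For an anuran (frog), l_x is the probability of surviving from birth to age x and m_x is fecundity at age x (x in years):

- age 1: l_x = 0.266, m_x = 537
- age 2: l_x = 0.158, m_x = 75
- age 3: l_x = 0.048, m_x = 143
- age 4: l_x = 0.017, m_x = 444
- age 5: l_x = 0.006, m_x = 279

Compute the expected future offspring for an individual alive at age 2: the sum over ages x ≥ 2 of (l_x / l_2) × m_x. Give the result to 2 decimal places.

176.81

l_2 = 0.158. Conditional survival from age 2 to x is l_x / l_2.
  x=2: (0.158/0.158) × 75 = 75.0000
  x=3: (0.048/0.158) × 143 = 43.4430
  x=4: (0.017/0.158) × 444 = 47.7722
  x=5: (0.006/0.158) × 279 = 10.5949
Sum = 75.0000 + 43.4430 + 47.7722 + 10.5949 = 176.8101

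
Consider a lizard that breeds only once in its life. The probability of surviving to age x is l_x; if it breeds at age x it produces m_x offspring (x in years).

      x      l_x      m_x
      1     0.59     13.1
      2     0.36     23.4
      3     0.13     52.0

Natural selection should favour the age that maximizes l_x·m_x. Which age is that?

Expected offspring if breeding at age x = l_x × m_x:
  age 1: 0.59 × 13.1 = 7.729
  age 2: 0.36 × 23.4 = 8.424
  age 3: 0.13 × 52.0 = 6.760
Maximum at age 2 (8.424).

2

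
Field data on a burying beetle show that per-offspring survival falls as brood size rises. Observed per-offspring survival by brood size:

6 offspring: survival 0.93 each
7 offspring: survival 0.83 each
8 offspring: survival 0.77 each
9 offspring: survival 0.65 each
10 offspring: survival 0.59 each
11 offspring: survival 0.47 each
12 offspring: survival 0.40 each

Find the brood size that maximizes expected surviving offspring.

Expected surviving offspring = c × s(c):
  c=6: 6 × 0.93 = 5.580
  c=7: 7 × 0.83 = 5.810
  c=8: 8 × 0.77 = 6.160
  c=9: 9 × 0.65 = 5.850
  c=10: 10 × 0.59 = 5.900
  c=11: 11 × 0.47 = 5.170
  c=12: 12 × 0.40 = 4.800
Maximum at c = 8 (6.160 surviving offspring).

8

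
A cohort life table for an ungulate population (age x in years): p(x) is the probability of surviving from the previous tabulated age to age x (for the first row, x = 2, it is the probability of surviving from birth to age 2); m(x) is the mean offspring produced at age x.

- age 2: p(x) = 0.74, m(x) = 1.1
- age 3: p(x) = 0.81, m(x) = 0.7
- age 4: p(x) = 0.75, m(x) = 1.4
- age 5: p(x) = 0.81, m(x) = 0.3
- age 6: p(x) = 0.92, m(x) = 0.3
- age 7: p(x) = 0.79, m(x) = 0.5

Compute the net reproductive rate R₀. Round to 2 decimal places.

2.21

Survivorship from birth: l_x = p_2·p_3·…·p_x.
  l_2 = 0.74000
  l_3 = 0.59940
  l_4 = 0.44955
  l_5 = 0.36414
  l_6 = 0.33500
  l_7 = 0.26465
R₀ = Σ l_x m(x):
  age 2: 0.74000 × 1.1 = 0.8140
  age 3: 0.59940 × 0.7 = 0.4196
  age 4: 0.44955 × 1.4 = 0.6294
  age 5: 0.36414 × 0.3 = 0.1092
  age 6: 0.33500 × 0.3 = 0.1005
  age 7: 0.26465 × 0.5 = 0.1323
R₀ = 0.8140 + 0.4196 + 0.6294 + 0.1092 + 0.1005 + 0.1323 = 2.2050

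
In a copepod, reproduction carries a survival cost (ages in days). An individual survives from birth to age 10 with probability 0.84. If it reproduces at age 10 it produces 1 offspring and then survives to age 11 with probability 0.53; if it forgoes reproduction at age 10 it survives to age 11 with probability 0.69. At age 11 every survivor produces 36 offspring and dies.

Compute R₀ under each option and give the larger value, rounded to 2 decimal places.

20.87

breed at age 10: R₀ = 0.84 × (1 + 0.53 × 36) = 0.84 × 20.0800 = 16.8672
delay to age 11: R₀ = 0.84 × (0.69 × 36) = 0.84 × 24.8400 = 20.8656
Higher: delay to age 11 (20.8656).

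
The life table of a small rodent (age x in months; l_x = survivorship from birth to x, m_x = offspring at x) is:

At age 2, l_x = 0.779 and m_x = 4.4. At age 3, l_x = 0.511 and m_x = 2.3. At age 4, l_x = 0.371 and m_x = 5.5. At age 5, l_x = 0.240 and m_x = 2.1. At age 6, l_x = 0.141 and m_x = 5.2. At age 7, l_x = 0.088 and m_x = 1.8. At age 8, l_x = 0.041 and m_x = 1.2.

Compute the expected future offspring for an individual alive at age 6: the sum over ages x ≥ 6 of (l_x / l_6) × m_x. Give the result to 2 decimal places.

l_6 = 0.141. Conditional survival from age 6 to x is l_x / l_6.
  x=6: (0.141/0.141) × 5.2 = 5.2000
  x=7: (0.088/0.141) × 1.8 = 1.1234
  x=8: (0.041/0.141) × 1.2 = 0.3489
Sum = 5.2000 + 1.1234 + 0.3489 = 6.6723

6.67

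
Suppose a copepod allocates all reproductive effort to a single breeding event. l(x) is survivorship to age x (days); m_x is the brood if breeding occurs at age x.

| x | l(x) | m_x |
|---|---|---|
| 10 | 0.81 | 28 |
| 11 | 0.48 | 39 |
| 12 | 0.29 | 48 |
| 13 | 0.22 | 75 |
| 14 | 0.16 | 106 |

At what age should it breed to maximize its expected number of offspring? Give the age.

Expected offspring if breeding at age x = l(x) × m_x:
  age 10: 0.81 × 28 = 22.680
  age 11: 0.48 × 39 = 18.720
  age 12: 0.29 × 48 = 13.920
  age 13: 0.22 × 75 = 16.500
  age 14: 0.16 × 106 = 16.960
Maximum at age 10 (22.680).

10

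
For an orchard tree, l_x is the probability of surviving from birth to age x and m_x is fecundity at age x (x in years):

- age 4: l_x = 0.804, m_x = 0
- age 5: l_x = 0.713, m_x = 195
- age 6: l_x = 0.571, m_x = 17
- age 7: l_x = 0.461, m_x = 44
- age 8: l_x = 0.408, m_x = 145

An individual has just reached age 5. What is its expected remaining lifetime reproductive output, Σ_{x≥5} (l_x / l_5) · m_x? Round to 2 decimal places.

l_5 = 0.713. Conditional survival from age 5 to x is l_x / l_5.
  x=5: (0.713/0.713) × 195 = 195.0000
  x=6: (0.571/0.713) × 17 = 13.6143
  x=7: (0.461/0.713) × 44 = 28.4488
  x=8: (0.408/0.713) × 145 = 82.9734
Sum = 195.0000 + 13.6143 + 28.4488 + 82.9734 = 320.0365

320.04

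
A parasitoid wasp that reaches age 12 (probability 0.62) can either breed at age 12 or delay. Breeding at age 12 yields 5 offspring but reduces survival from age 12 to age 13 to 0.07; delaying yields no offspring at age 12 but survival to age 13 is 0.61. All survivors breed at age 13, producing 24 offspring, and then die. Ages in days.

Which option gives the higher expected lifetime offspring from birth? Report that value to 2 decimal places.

9.08

breed at age 12: R₀ = 0.62 × (5 + 0.07 × 24) = 0.62 × 6.6800 = 4.1416
delay to age 13: R₀ = 0.62 × (0.61 × 24) = 0.62 × 14.6400 = 9.0768
Higher: delay to age 13 (9.0768).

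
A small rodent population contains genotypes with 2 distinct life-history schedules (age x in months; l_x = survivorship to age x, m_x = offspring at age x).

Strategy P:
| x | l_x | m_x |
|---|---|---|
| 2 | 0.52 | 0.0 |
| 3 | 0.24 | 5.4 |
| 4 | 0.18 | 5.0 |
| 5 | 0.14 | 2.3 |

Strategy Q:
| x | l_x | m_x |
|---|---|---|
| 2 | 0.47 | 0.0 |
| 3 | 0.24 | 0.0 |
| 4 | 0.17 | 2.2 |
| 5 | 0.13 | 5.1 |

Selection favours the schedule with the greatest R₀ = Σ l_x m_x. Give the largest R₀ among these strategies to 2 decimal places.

Strategy P: R₀ = 0.52×0.0 + 0.24×5.4 + 0.18×5.0 + 0.14×2.3 = 2.5180
Strategy Q: R₀ = 0.47×0.0 + 0.24×0.0 + 0.17×2.2 + 0.13×5.1 = 1.0370
Highest R₀: strategy P with 2.5180.

2.52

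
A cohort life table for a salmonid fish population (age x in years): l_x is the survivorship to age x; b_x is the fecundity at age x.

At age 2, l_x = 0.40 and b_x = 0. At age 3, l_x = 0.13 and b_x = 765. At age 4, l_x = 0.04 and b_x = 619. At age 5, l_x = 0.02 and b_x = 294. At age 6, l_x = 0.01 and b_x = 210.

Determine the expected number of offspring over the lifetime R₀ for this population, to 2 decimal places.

132.19

R₀ = Σ l_x b_x:
  age 2: 0.40 × 0 = 0.0000
  age 3: 0.13 × 765 = 99.4500
  age 4: 0.04 × 619 = 24.7600
  age 5: 0.02 × 294 = 5.8800
  age 6: 0.01 × 210 = 2.1000
R₀ = 0.0000 + 99.4500 + 24.7600 + 5.8800 + 2.1000 = 132.1900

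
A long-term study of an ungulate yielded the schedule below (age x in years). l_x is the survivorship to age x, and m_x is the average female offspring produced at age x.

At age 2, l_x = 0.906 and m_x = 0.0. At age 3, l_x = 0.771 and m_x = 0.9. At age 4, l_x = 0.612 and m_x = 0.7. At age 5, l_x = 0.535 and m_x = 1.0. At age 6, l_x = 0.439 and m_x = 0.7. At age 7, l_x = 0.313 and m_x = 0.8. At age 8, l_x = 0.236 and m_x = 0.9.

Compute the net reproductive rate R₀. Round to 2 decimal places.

2.43

R₀ = Σ l_x m_x:
  age 2: 0.906 × 0.0 = 0.0000
  age 3: 0.771 × 0.9 = 0.6939
  age 4: 0.612 × 0.7 = 0.4284
  age 5: 0.535 × 1.0 = 0.5350
  age 6: 0.439 × 0.7 = 0.3073
  age 7: 0.313 × 0.8 = 0.2504
  age 8: 0.236 × 0.9 = 0.2124
R₀ = 0.0000 + 0.6939 + 0.4284 + 0.5350 + 0.3073 + 0.2504 + 0.2124 = 2.4274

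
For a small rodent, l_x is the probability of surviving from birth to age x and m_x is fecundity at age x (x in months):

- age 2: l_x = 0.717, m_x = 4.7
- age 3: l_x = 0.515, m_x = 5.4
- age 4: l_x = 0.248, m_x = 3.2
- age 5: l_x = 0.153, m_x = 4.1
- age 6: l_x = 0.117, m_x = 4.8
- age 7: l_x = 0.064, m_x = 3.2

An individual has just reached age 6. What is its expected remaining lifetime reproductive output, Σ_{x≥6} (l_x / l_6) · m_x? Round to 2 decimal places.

6.55

l_6 = 0.117. Conditional survival from age 6 to x is l_x / l_6.
  x=6: (0.117/0.117) × 4.8 = 4.8000
  x=7: (0.064/0.117) × 3.2 = 1.7504
Sum = 4.8000 + 1.7504 = 6.5504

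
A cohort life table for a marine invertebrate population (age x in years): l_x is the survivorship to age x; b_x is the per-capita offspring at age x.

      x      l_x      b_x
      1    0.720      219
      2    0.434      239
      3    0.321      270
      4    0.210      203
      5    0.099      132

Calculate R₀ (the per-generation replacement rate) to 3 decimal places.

403.774

R₀ = Σ l_x b_x:
  age 1: 0.720 × 219 = 157.6800
  age 2: 0.434 × 239 = 103.7260
  age 3: 0.321 × 270 = 86.6700
  age 4: 0.210 × 203 = 42.6300
  age 5: 0.099 × 132 = 13.0680
R₀ = 157.6800 + 103.7260 + 86.6700 + 42.6300 + 13.0680 = 403.7740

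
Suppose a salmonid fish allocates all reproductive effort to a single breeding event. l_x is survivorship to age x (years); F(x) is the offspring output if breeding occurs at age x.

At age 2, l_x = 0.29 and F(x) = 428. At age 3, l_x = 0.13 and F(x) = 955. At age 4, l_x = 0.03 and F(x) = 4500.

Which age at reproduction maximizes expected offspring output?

4

Expected offspring if breeding at age x = l_x × F(x):
  age 2: 0.29 × 428 = 124.120
  age 3: 0.13 × 955 = 124.150
  age 4: 0.03 × 4500 = 135.000
Maximum at age 4 (135.000).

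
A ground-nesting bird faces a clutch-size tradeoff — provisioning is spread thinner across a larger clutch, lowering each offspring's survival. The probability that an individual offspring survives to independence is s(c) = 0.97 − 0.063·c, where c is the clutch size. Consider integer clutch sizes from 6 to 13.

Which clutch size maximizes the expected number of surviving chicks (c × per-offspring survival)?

8

Expected surviving chicks = c × s(c):
  c=6: 6 × 0.592 = 3.552
  c=7: 7 × 0.529 = 3.703
  c=8: 8 × 0.466 = 3.728
  c=9: 9 × 0.403 = 3.627
  c=10: 10 × 0.340 = 3.400
  c=11: 11 × 0.277 = 3.047
  c=12: 12 × 0.214 = 2.568
  c=13: 13 × 0.151 = 1.963
Maximum at c = 8 (3.728 surviving chicks).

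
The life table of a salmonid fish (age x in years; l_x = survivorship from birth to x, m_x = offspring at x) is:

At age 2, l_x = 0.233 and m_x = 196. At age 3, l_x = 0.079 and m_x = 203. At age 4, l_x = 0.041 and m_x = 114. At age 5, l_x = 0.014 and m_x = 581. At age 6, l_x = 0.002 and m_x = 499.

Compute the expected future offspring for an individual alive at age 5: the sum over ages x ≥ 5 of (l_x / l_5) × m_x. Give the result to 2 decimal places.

652.29

l_5 = 0.014. Conditional survival from age 5 to x is l_x / l_5.
  x=5: (0.014/0.014) × 581 = 581.0000
  x=6: (0.002/0.014) × 499 = 71.2857
Sum = 581.0000 + 71.2857 = 652.2857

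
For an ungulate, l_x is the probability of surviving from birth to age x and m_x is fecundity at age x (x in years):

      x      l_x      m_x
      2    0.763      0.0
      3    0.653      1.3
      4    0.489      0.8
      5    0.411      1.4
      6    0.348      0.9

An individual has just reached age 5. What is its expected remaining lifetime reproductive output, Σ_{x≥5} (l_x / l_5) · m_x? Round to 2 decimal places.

2.16

l_5 = 0.411. Conditional survival from age 5 to x is l_x / l_5.
  x=5: (0.411/0.411) × 1.4 = 1.4000
  x=6: (0.348/0.411) × 0.9 = 0.7620
Sum = 1.4000 + 0.7620 = 2.1620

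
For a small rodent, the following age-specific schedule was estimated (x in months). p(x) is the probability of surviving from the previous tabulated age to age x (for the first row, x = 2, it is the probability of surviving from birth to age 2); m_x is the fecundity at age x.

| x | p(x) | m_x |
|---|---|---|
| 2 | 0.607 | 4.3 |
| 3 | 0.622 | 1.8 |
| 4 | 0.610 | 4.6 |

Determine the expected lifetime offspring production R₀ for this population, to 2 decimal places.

Survivorship from birth: l_x = p_2·p_3·…·p_x.
  l_2 = 0.60700
  l_3 = 0.37755
  l_4 = 0.23031
R₀ = Σ l_x m_x:
  age 2: 0.60700 × 4.3 = 2.6101
  age 3: 0.37755 × 1.8 = 0.6796
  age 4: 0.23031 × 4.6 = 1.0594
R₀ = 2.6101 + 0.6796 + 1.0594 = 4.3491

4.35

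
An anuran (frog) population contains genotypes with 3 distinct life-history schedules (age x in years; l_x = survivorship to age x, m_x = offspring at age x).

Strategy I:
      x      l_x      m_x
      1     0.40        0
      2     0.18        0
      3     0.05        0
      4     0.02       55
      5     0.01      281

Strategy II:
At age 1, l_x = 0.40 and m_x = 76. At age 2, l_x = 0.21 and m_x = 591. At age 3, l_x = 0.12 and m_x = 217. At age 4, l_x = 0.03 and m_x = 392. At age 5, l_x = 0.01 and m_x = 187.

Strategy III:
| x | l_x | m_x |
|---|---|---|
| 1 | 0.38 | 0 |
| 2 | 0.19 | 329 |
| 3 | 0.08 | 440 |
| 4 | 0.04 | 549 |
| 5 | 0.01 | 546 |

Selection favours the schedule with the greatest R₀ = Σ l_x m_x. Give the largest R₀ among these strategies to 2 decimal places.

194.18

Strategy I: R₀ = 0.40×0 + 0.18×0 + 0.05×0 + 0.02×55 + 0.01×281 = 3.9100
Strategy II: R₀ = 0.40×76 + 0.21×591 + 0.12×217 + 0.03×392 + 0.01×187 = 194.1800
Strategy III: R₀ = 0.38×0 + 0.19×329 + 0.08×440 + 0.04×549 + 0.01×546 = 125.1300
Highest R₀: strategy II with 194.1800.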